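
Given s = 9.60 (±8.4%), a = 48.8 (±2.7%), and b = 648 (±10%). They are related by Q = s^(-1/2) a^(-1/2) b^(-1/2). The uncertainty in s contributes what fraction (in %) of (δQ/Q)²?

(δQ/Q)² = (−½·δs/s)² + (−½·δa/a)² + (−½·δb/b)²
  s term: (-0.5×0.0840)² = 0.00176
  a term: (-0.5×0.0270)² = 0.000182
  b term: (-0.5×0.100)² = 0.00250
Total = 0.00445. Share from s = 0.00176/0.00445 = 0.397.

39.7%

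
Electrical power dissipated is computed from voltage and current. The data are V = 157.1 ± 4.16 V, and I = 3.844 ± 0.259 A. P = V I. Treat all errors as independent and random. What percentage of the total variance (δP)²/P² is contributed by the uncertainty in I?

(δP/P)² = (1·δV/V)² + (1·δI/I)²
  V term: (1×0.0265)² = 0.000701
  I term: (1×0.0674)² = 0.00454
Total = 0.00524. Share from I = 0.00454/0.00524 = 0.866.

86.6%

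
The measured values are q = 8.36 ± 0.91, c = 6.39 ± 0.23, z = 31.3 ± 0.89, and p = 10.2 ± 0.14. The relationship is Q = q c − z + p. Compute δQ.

6.19

Let w = q·c = 53.4. δw/w = √((1·δq/q)² + (1·δc/c)²) = √(0.0118 + 0.00130) = 0.115, so δw = 6.12.
Q = w − z + p: δQ = √(δw² + δz² + δp²) = √(37.5 + 0.792 + 0.0196) = 6.19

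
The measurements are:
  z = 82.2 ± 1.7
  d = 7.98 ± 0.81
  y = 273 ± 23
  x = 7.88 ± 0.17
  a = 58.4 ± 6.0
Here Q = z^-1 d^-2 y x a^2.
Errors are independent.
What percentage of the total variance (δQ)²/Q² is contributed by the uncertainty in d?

45.1%

(δQ/Q)² = (-1·δz/z)² + (-2·δd/d)² + (1·δy/y)² + (1·δx/x)² + (2·δa/a)²
  z term: (-1×0.0207)² = 0.000428
  d term: (-2×0.102)² = 0.0412
  y term: (1×0.0842)² = 0.00710
  x term: (1×0.0216)² = 0.000465
  a term: (2×0.103)² = 0.0422
Total = 0.0914. Share from d = 0.0412/0.0914 = 0.451.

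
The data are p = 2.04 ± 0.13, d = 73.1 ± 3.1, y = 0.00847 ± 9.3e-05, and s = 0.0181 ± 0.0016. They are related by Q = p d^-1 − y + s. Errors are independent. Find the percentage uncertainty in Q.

Let w = p·d^-1 = 0.0279. δw/w = √((1·δp/p)² + (-1·δd/d)²) = √(0.00406 + 0.00180) = 0.0765, so δw = 0.00214.
Q = w − y + s: δQ = √(δw² + δy² + δs²) = √(4.56e-06 + 8.65e-09 + 2.56e-06) = 0.00267
Q = 0.0375, so δQ/Q = 0.00267/0.0375 = 0.0711.

7.11%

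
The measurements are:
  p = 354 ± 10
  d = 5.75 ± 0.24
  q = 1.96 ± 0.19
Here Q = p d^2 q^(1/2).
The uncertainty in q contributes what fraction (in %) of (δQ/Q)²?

(δQ/Q)² = (1·δp/p)² + (2·δd/d)² + (½·δq/q)²
  p term: (1×0.0282)² = 0.000798
  d term: (2×0.0417)² = 0.00697
  q term: (0.5×0.0969)² = 0.00235
Total = 0.0101. Share from q = 0.00235/0.0101 = 0.232.

23.2%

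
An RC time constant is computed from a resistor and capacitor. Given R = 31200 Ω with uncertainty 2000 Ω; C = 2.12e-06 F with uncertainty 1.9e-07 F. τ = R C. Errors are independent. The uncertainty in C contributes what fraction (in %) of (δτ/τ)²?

66.2%

(δτ/τ)² = (1·δR/R)² + (1·δC/C)²
  R term: (1×0.0641)² = 0.00411
  C term: (1×0.0896)² = 0.00803
Total = 0.0121. Share from C = 0.00803/0.0121 = 0.662.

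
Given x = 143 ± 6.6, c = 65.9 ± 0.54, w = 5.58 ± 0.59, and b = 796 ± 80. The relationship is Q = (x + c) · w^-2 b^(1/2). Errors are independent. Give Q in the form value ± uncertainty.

Let u = x + c = 209. δu = √(δx² + δc²) = √(43.6 + 0.292) = 6.62, so δu/u = 0.0317.
Q is then a monomial in u, w, b:
δQ/Q = √((δu/u)² + (-2·δw/w)² + (½·δb/b)²) = √(0.00100 + 0.0447 + 0.00253) = 0.220
Q = 189, so δQ = 0.220 × 189 = 41.6.

189 ± 41.6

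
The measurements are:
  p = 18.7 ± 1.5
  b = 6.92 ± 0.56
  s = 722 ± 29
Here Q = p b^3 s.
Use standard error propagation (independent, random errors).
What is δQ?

Products/powers → add relative errors in quadrature, weighted by exponent:
  (1·δp/p)² = (1×0.0802)² = 0.00643;  (3·δb/b)² = (3×0.0809)² = 0.0589;  (1·δs/s)² = (1×0.0402)² = 0.00161
δQ/Q = √(0.0670) = 0.259
Q = 4.47e+06, so δQ = 0.259 × 4.47e+06 = 1.16e+06.

1.16e+06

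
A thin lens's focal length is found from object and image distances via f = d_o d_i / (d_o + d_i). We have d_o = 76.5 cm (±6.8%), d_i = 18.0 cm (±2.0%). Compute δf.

∂f/∂d_o = (d_i/(d_o+d_i))² = 0.0363;  ∂f/∂d_i = (d_o/(d_o+d_i))² = 0.655
δf = √((∂f/∂d_o · δd_o)² + (∂f/∂d_i · δd_i)²) = √(0.0356 + 0.0557) = 0.302 cm

0.302 cm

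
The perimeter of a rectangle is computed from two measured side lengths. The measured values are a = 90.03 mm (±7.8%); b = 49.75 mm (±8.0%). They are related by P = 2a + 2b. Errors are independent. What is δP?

16.1 mm

P is a linear combination, so absolute uncertainties add in quadrature:
  (2·δa)² = 197;  (2·δb)² = 63.4
δP = √(261) = 16.1 mm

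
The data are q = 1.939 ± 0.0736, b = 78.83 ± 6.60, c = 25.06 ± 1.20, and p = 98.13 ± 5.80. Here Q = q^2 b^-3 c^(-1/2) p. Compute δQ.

4.06e-05

Each factor contributes (exponent × relative error)² to (δQ/Q)²:
  (2·δq/q)² = (2×0.0380)² = 0.00576;  (-3·δb/b)² = (-3×0.0837)² = 0.0631;  (−½·δc/c)² = (-0.5×0.0479)² = 0.000573;  (1·δp/p)² = (1×0.0591)² = 0.00349
δQ/Q = √(0.0729) = 0.270
Q = 0.0001505, so δQ = 0.270 × 0.0001505 = 4.06e-05.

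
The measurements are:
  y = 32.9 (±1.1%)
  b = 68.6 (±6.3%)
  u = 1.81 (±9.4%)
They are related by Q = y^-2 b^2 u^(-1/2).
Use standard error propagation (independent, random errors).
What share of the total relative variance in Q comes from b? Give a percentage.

(δQ/Q)² = (-2·δy/y)² + (2·δb/b)² + (−½·δu/u)²
  y term: (-2×0.0110)² = 0.000484
  b term: (2×0.0630)² = 0.0159
  u term: (-0.5×0.0940)² = 0.00221
Total = 0.0186. Share from b = 0.0159/0.0186 = 0.855.

85.5%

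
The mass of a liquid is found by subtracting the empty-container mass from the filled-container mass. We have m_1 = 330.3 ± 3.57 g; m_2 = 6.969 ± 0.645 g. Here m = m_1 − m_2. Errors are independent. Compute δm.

3.63 g

Each term contributes (cᵢ δxᵢ)² to (δm)²:
  (δm_1)² = 12.7;  (δm_2)² = 0.416
δm = √(13.2) = 3.63 g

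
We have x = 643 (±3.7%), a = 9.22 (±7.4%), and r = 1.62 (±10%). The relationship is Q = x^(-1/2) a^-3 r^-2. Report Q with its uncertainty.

Q is a product of powers, so relative uncertainties combine in quadrature:
  (−½·δx/x)² = (-0.5×0.0370)² = 0.000342;  (-3·δa/a)² = (-3×0.0740)² = 0.0493;  (-2·δr/r)² = (-2×0.100)² = 0.0400
δQ/Q = √(0.0896) = 0.299
Q = 1.92e-05, so δQ = 0.299 × 1.92e-05 = 5.74e-06.

(1.92 ± 0.574) × 10^-5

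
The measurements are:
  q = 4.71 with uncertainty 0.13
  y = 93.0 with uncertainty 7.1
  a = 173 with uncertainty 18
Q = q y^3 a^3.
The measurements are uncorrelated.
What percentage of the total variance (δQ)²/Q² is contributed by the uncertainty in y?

(δQ/Q)² = (1·δq/q)² + (3·δy/y)² + (3·δa/a)²
  q term: (1×0.0276)² = 0.000762
  y term: (3×0.0763)² = 0.0525
  a term: (3×0.104)² = 0.0974
Total = 0.151. Share from y = 0.0525/0.151 = 0.348.

34.8%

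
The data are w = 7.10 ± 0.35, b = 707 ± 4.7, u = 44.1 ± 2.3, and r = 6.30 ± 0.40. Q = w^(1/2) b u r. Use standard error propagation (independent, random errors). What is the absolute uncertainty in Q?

For a monomial Q ∝ w^(1/2), b, u, r, fractional errors add in quadrature:
  (½·δw/w)² = (0.5×0.0493)² = 0.000608;  (1·δb/b)² = (1×0.00665)² = 4.42e-05;  (1·δu/u)² = (1×0.0522)² = 0.00272;  (1·δr/r)² = (1×0.0635)² = 0.00403
δQ/Q = √(0.00740) = 0.0860
Q = 5.23e+05, so δQ = 0.0860 × 5.23e+05 = 45000.

45000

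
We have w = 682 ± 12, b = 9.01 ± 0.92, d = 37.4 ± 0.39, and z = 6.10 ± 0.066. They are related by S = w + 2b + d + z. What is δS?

12.1

Each term contributes (cᵢ δxᵢ)² to (δS)²:
  (δw)² = 144;  (2·δb)² = 3.39;  (δd)² = 0.152;  (δz)² = 0.00436
δS = √(148) = 12.1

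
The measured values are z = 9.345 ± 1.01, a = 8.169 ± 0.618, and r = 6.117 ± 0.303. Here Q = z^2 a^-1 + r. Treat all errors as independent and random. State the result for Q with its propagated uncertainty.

Let p = z^2·a^-1 = 10.69. δp/p = √((2·δz/z)² + (-1·δa/a)²) = √(0.0467 + 0.00572) = 0.229, so δp = 2.45.
Q = p + r: δQ = √(δp² + δr²) = √(5.99 + 0.0918) = 2.47
Q = 16.81.

16.81 ± 2.47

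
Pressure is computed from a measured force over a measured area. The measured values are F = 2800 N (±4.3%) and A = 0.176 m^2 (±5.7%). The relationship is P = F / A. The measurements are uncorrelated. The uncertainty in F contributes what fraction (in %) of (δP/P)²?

36.3%

(δP/P)² = (1·δF/F)² + (-1·δA/A)²
  F term: (1×0.0430)² = 0.00185
  A term: (-1×0.0570)² = 0.00325
Total = 0.00510. Share from F = 0.00185/0.00510 = 0.363.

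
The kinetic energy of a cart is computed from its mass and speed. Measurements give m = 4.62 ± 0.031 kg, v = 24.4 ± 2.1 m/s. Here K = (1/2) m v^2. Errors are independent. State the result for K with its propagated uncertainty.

Since K is a product/quotient, work with relative uncertainties:
  (1·δm/m)² = (1×0.00671)² = 4.5e-05;  (2·δv/v)² = (2×0.0861)² = 0.0296
δK/K = √(0.0297) = 0.172
K = 1380 J, so δK = 0.172 × 1380 = 237 J.

1380 ± 237 J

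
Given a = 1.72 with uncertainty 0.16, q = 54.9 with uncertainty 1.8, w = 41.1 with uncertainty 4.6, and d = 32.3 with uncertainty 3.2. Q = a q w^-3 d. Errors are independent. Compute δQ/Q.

0.364

For a monomial Q ∝ a, q, w^-3, d, fractional errors add in quadrature:
  (1·δa/a)² = (1×0.0930)² = 0.00865;  (1·δq/q)² = (1×0.0328)² = 0.00107;  (-3·δw/w)² = (-3×0.112)² = 0.113;  (1·δd/d)² = (1×0.0991)² = 0.00982
δQ/Q = √(0.132) = 0.364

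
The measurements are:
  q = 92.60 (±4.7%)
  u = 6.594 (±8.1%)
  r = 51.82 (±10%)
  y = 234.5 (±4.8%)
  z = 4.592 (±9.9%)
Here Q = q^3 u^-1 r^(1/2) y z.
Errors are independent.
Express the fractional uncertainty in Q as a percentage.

Q is a product of powers, so relative uncertainties combine in quadrature:
  (3·δq/q)² = (3×0.0470)² = 0.0199;  (-1·δu/u)² = (-1×0.0810)² = 0.00656;  (½·δr/r)² = (0.5×0.100)² = 0.00250;  (1·δy/y)² = (1×0.0480)² = 0.00230;  (1·δz/z)² = (1×0.0990)² = 0.00980
δQ/Q = √(0.0410) = 0.203

20.3%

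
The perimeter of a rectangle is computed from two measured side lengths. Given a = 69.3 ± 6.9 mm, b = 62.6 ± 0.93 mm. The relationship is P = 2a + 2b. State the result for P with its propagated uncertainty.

P is a linear combination, so absolute uncertainties add in quadrature:
  (2·δa)² = 190;  (2·δb)² = 3.46
δP = √(194) = 13.9 mm
P = 264 mm.

264 ± 13.9 mm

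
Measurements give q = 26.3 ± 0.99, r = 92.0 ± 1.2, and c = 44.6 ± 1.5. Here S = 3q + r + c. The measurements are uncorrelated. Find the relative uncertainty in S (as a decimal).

Sums and differences: (δS)² = Σ (cᵢ δxᵢ)².
  (3·δq)² = 8.82;  (δr)² = 1.44;  (δc)² = 2.25
δS = √(12.5) = 3.54
S = 216, so δS/S = 3.54/216 = 0.0164.

0.0164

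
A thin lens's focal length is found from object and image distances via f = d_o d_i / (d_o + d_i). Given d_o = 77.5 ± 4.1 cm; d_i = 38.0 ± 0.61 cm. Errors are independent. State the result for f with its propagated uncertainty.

25.5 ± 0.522 cm

∂f/∂d_o = (d_i/(d_o+d_i))² = 0.108;  ∂f/∂d_i = (d_o/(d_o+d_i))² = 0.450
δf = √((∂f/∂d_o · δd_o)² + (∂f/∂d_i · δd_i)²) = √(0.197 + 0.0754) = 0.522 cm
f = 25.5 cm.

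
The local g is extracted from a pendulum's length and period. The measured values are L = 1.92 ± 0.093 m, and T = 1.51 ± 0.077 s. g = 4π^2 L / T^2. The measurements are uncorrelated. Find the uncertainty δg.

Products/powers → add relative errors in quadrature, weighted by exponent:
  (1·δL/L)² = (1×0.0484)² = 0.00235;  (-2·δT/T)² = (-2×0.0510)² = 0.0104
δg/g = √(0.0127) = 0.113
g = 33.2 m/s^2, so δg = 0.113 × 33.2 = 3.75 m/s^2.

3.75 m/s^2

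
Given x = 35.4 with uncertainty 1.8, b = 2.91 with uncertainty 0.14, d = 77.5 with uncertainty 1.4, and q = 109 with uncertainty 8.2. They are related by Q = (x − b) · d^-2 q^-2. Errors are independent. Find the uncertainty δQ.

7.49e-08

Let u = x − b = 32.5. δu = √(δx² + δb²) = √(3.24 + 0.0196) = 1.81, so δu/u = 0.0556.
Q is then a monomial in u, d, q:
δQ/Q = √((δu/u)² + (-2·δd/d)² + (-2·δq/q)²) = √(0.00309 + 0.00131 + 0.0226) = 0.164
Q = 4.55e-07, so δQ = 0.164 × 4.55e-07 = 7.49e-08.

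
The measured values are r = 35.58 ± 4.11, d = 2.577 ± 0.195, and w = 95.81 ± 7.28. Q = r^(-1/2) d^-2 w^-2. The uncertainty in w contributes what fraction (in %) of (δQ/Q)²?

46.8%

(δQ/Q)² = (−½·δr/r)² + (-2·δd/d)² + (-2·δw/w)²
  r term: (-0.5×0.116)² = 0.00334
  d term: (-2×0.0757)² = 0.0229
  w term: (-2×0.0760)² = 0.0231
Total = 0.0493. Share from w = 0.0231/0.0493 = 0.468.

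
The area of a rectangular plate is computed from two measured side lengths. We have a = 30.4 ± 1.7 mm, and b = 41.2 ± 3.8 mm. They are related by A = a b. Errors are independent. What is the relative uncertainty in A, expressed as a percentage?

Relative error in a monomial: (δA/A)² = Σ (nᵢ · δxᵢ/xᵢ)².
  (1·δa/a)² = (1×0.0559)² = 0.00313;  (1·δb/b)² = (1×0.0922)² = 0.00851
δA/A = √(0.0116) = 0.108

10.8%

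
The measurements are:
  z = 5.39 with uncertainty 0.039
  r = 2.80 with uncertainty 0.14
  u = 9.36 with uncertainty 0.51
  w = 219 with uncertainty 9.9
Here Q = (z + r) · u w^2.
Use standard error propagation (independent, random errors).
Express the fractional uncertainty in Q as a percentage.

10.7%

Let h = z + r = 8.19. δh = √(δz² + δr²) = √(0.00152 + 0.0196) = 0.145, so δh/h = 0.0177.
Q is then a monomial in h, u, w:
δQ/Q = √((δh/h)² + (1·δu/u)² + (2·δw/w)²) = √(0.000315 + 0.00297 + 0.00817) = 0.107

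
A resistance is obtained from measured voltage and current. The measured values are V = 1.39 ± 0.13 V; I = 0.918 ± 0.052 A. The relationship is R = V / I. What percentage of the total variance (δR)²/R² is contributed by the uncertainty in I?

26.8%

(δR/R)² = (1·δV/V)² + (-1·δI/I)²
  V term: (1×0.0935)² = 0.00875
  I term: (-1×0.0566)² = 0.00321
Total = 0.0120. Share from I = 0.00321/0.0120 = 0.268.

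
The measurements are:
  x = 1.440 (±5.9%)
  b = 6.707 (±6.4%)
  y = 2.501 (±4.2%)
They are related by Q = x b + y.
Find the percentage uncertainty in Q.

Let p = x·b = 9.658. δp/p = √((1·δx/x)² + (1·δb/b)²) = √(0.00348 + 0.00410) = 0.0870, so δp = 0.841.
Q = p + y: δQ = √(δp² + δy²) = √(0.707 + 0.0110) = 0.847
Q = 12.16, so δQ/Q = 0.847/12.16 = 0.0697.

6.97%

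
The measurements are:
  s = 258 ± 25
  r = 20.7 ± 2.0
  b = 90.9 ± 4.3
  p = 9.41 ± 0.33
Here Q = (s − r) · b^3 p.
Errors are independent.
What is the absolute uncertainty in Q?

Let u = s − r = 237. δu = √(δs² + δr²) = √(625 + 4.00) = 25.1, so δu/u = 0.106.
Q is then a monomial in u, b, p:
δQ/Q = √((δu/u)² + (3·δb/b)² + (1·δp/p)²) = √(0.0112 + 0.0201 + 0.00123) = 0.180
Q = 1.68e+09, so δQ = 0.180 × 1.68e+09 = 3.03e+08.

3.03e+08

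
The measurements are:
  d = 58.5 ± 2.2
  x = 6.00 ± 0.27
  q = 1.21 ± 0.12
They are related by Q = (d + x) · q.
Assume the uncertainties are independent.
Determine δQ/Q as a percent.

10.5%

Let u = d + x = 64.5. δu = √(δd² + δx²) = √(4.84 + 0.0729) = 2.22, so δu/u = 0.0344.
Q is then a monomial in u, q:
δQ/Q = √((δu/u)² + (1·δq/q)²) = √(0.00118 + 0.00984) = 0.105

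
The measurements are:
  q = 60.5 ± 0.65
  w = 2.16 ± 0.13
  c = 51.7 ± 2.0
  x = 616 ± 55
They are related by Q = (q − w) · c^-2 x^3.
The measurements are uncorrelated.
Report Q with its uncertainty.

Let u = q − w = 58.3. δu = √(δq² + δw²) = √(0.423 + 0.0169) = 0.663, so δu/u = 0.0114.
Q is then a monomial in u, c, x:
δQ/Q = √((δu/u)² + (-2·δc/c)² + (3·δx/x)²) = √(0.000129 + 0.00599 + 0.0717) = 0.279
Q = 5.1e+06, so δQ = 0.279 × 5.1e+06 = 1.42e+06.

(5.10 ± 1.42) × 10^6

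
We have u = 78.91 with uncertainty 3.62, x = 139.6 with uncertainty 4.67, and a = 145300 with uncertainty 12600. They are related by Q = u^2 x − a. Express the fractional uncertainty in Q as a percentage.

11.9%

Let p = u^2·x = 869300. δp/p = √((2·δu/u)² + (1·δx/x)²) = √(0.00842 + 0.00112) = 0.0977, so δp = 84900.
Q = p − a: δQ = √(δp² + δa²) = √(7.21e+09 + 1.59e+08) = 85800
Q = 724000, so δQ/Q = 85800/724000 = 0.119.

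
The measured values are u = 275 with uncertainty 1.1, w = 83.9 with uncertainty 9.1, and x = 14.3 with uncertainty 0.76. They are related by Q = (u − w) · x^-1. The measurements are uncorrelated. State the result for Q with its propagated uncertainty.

13.4 ± 0.957

Let h = u − w = 191. δh = √(δu² + δw²) = √(1.21 + 82.8) = 9.17, so δh/h = 0.0480.
Q is then a monomial in h, x:
δQ/Q = √((δh/h)² + (-1·δx/x)²) = √(0.00230 + 0.00282) = 0.0716
Q = 13.4, so δQ = 0.0716 × 13.4 = 0.957.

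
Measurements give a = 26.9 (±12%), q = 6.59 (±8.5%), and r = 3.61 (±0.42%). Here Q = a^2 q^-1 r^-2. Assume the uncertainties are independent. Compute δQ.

Since Q is a product/quotient, work with relative uncertainties:
  (2·δa/a)² = (2×0.120)² = 0.0576;  (-1·δq/q)² = (-1×0.0850)² = 0.00723;  (-2·δr/r)² = (-2×0.00420)² = 7.06e-05
δQ/Q = √(0.0649) = 0.255
Q = 8.43, so δQ = 0.255 × 8.43 = 2.15.

2.15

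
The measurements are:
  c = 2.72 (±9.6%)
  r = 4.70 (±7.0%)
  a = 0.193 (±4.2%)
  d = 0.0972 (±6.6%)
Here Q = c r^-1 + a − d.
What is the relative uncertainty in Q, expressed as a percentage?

10.3%

Let p = c·r^-1 = 0.579. δp/p = √((1·δc/c)² + (-1·δr/r)²) = √(0.00922 + 0.00490) = 0.119, so δp = 0.0688.
Q = p + a − d: δQ = √(δp² + δa² + δd²) = √(0.00473 + 6.57e-05 + 4.12e-05) = 0.0695
Q = 0.675, so δQ/Q = 0.0695/0.675 = 0.103.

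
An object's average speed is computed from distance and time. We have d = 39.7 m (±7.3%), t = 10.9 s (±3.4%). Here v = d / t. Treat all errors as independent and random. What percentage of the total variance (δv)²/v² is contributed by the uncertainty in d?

82.2%

(δv/v)² = (1·δd/d)² + (-1·δt/t)²
  d term: (1×0.0730)² = 0.00533
  t term: (-1×0.0340)² = 0.00116
Total = 0.00648. Share from d = 0.00533/0.00648 = 0.822.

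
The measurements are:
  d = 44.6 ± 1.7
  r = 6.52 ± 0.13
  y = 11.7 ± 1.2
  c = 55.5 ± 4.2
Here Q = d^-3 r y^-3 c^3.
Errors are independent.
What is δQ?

Since Q is a product/quotient, work with relative uncertainties:
  (-3·δd/d)² = (-3×0.0381)² = 0.0131;  (1·δr/r)² = (1×0.0199)² = 0.000398;  (-3·δy/y)² = (-3×0.103)² = 0.0947;  (3·δc/c)² = (3×0.0757)² = 0.0515
δQ/Q = √(0.160) = 0.400
Q = 0.00784, so δQ = 0.400 × 0.00784 = 0.00313.

0.00313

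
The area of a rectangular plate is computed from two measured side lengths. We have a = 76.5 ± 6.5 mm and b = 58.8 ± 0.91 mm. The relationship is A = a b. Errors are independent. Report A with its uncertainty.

4500 ± 388 mm^2

Products/powers → add relative errors in quadrature, weighted by exponent:
  (1·δa/a)² = (1×0.0850)² = 0.00722;  (1·δb/b)² = (1×0.0155)² = 0.000240
δA/A = √(0.00746) = 0.0864
A = 4500 mm^2, so δA = 0.0864 × 4500 = 388 mm^2.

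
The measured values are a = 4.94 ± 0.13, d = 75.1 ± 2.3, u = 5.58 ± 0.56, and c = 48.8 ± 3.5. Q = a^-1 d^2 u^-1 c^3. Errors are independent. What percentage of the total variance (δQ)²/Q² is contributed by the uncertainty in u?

(δQ/Q)² = (-1·δa/a)² + (2·δd/d)² + (-1·δu/u)² + (3·δc/c)²
  a term: (-1×0.0263)² = 0.000693
  d term: (2×0.0306)² = 0.00375
  u term: (-1×0.100)² = 0.0101
  c term: (3×0.0717)² = 0.0463
Total = 0.0608. Share from u = 0.0101/0.0608 = 0.166.

16.6%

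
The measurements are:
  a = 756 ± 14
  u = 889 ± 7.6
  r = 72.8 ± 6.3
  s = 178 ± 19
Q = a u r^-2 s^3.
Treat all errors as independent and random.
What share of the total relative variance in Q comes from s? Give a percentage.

77.1%

(δQ/Q)² = (1·δa/a)² + (1·δu/u)² + (-2·δr/r)² + (3·δs/s)²
  a term: (1×0.0185)² = 0.000343
  u term: (1×0.00855)² = 7.31e-05
  r term: (-2×0.0865)² = 0.0300
  s term: (3×0.107)² = 0.103
Total = 0.133. Share from s = 0.103/0.133 = 0.771.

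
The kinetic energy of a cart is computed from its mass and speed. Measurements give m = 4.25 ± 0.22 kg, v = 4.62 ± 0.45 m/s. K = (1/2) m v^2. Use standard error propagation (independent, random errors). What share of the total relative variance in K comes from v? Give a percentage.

(δK/K)² = (1·δm/m)² + (2·δv/v)²
  m term: (1×0.0518)² = 0.00268
  v term: (2×0.0974)² = 0.0379
Total = 0.0406. Share from v = 0.0379/0.0406 = 0.934.

93.4%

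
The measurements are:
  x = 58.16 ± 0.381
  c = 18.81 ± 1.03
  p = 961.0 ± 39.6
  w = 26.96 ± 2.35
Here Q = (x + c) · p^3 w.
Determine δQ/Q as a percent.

Let u = x + c = 76.97. δu = √(δx² + δc²) = √(0.145 + 1.06) = 1.10, so δu/u = 0.0143.
Q is then a monomial in u, p, w:
δQ/Q = √((δu/u)² + (3·δp/p)² + (1·δw/w)²) = √(0.000204 + 0.0153 + 0.00760) = 0.152

15.2%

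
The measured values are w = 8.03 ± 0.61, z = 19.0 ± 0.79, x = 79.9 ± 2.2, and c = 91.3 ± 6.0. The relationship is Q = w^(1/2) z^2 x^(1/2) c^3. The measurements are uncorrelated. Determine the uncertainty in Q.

1.52e+09

Q is a product of powers, so relative uncertainties combine in quadrature:
  (½·δw/w)² = (0.5×0.0760)² = 0.00144;  (2·δz/z)² = (2×0.0416)² = 0.00692;  (½·δx/x)² = (0.5×0.0275)² = 0.000190;  (3·δc/c)² = (3×0.0657)² = 0.0389
δQ/Q = √(0.0474) = 0.218
Q = 6.96e+09, so δQ = 0.218 × 6.96e+09 = 1.52e+09.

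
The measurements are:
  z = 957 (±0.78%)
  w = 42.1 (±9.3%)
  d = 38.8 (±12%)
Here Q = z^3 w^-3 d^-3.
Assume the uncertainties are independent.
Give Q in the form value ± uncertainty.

Relative error in a monomial: (δQ/Q)² = Σ (nᵢ · δxᵢ/xᵢ)².
  (3·δz/z)² = (3×0.00780)² = 0.000548;  (-3·δw/w)² = (-3×0.0930)² = 0.0778;  (-3·δd/d)² = (-3×0.120)² = 0.130
δQ/Q = √(0.208) = 0.456
Q = 0.201, so δQ = 0.456 × 0.201 = 0.0917.

0.201 ± 0.0917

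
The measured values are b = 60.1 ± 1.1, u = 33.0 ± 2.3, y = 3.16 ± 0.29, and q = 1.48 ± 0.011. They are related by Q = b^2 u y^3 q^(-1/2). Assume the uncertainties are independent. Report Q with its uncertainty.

(3.09 ± 0.885) × 10^6

Q is a product of powers, so relative uncertainties combine in quadrature:
  (2·δb/b)² = (2×0.0183)² = 0.00134;  (1·δu/u)² = (1×0.0697)² = 0.00486;  (3·δy/y)² = (3×0.0918)² = 0.0758;  (−½·δq/q)² = (-0.5×0.00743)² = 1.38e-05
δQ/Q = √(0.0820) = 0.286
Q = 3.09e+06, so δQ = 0.286 × 3.09e+06 = 8.85e+05.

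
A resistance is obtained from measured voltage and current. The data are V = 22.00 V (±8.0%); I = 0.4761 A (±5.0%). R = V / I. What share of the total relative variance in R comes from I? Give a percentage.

28.1%

(δR/R)² = (1·δV/V)² + (-1·δI/I)²
  V term: (1×0.0800)² = 0.00640
  I term: (-1×0.0500)² = 0.00250
Total = 0.00890. Share from I = 0.00250/0.00890 = 0.281.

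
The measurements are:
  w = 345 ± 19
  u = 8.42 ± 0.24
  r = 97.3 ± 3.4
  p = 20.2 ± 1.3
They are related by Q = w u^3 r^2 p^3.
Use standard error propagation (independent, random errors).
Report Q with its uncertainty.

(1.61 ± 0.368) × 10^13

For a monomial Q ∝ w, u^3, r^2, p^3, fractional errors add in quadrature:
  (1·δw/w)² = (1×0.0551)² = 0.00303;  (3·δu/u)² = (3×0.0285)² = 0.00731;  (2·δr/r)² = (2×0.0349)² = 0.00488;  (3·δp/p)² = (3×0.0644)² = 0.0373
δQ/Q = √(0.0525) = 0.229
Q = 1.61e+13, so δQ = 0.229 × 1.61e+13 = 3.68e+12.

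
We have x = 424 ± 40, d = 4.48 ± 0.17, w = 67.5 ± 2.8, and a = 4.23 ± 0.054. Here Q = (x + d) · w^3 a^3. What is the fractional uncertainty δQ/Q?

0.160

Let u = x + d = 428. δu = √(δx² + δd²) = √(1600 + 0.0289) = 40.0, so δu/u = 0.0934.
Q is then a monomial in u, w, a:
δQ/Q = √((δu/u)² + (3·δw/w)² + (3·δa/a)²) = √(0.00871 + 0.0155 + 0.00147) = 0.160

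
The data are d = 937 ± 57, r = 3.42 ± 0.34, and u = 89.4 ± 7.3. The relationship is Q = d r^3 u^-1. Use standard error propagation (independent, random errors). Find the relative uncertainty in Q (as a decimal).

Products/powers → add relative errors in quadrature, weighted by exponent:
  (1·δd/d)² = (1×0.0608)² = 0.00370;  (3·δr/r)² = (3×0.0994)² = 0.0890;  (-1·δu/u)² = (-1×0.0817)² = 0.00667
δQ/Q = √(0.0993) = 0.315

0.315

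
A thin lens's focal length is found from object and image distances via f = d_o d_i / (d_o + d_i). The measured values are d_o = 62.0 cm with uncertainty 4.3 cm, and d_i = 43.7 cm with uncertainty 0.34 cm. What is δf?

0.744 cm

∂f/∂d_o = (d_i/(d_o+d_i))² = 0.171;  ∂f/∂d_i = (d_o/(d_o+d_i))² = 0.344
δf = √((∂f/∂d_o · δd_o)² + (∂f/∂d_i · δd_i)²) = √(0.540 + 0.0137) = 0.744 cm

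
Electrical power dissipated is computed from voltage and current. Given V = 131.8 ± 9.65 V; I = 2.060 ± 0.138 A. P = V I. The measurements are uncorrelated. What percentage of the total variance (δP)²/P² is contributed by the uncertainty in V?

(δP/P)² = (1·δV/V)² + (1·δI/I)²
  V term: (1×0.0732)² = 0.00536
  I term: (1×0.0670)² = 0.00449
Total = 0.00985. Share from V = 0.00536/0.00985 = 0.544.

54.4%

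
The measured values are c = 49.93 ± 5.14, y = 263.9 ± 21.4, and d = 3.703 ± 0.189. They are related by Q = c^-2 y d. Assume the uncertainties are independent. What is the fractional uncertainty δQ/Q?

Since Q is a product/quotient, work with relative uncertainties:
  (-2·δc/c)² = (-2×0.103)² = 0.0424;  (1·δy/y)² = (1×0.0811)² = 0.00658;  (1·δd/d)² = (1×0.0510)² = 0.00261
δQ/Q = √(0.0516) = 0.227

0.227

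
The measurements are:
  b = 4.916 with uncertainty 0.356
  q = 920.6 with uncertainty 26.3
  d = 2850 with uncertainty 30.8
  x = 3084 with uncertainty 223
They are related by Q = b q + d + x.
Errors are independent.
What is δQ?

418

Let p = b·q = 4526. δp/p = √((1·δb/b)² + (1·δq/q)²) = √(0.00524 + 0.000816) = 0.0778, so δp = 352.
Q = p + d + x: δQ = √(δp² + δd² + δx²) = √(1.24e+05 + 949 + 49700) = 418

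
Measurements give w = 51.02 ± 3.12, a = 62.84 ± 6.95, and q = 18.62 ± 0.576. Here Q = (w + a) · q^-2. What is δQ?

Let u = w + a = 113.9. δu = √(δw² + δa²) = √(9.73 + 48.3) = 7.62, so δu/u = 0.0669.
Q is then a monomial in u, q:
δQ/Q = √((δu/u)² + (-2·δq/q)²) = √(0.00448 + 0.00383) = 0.0911
Q = 0.3284, so δQ = 0.0911 × 0.3284 = 0.0299.

0.0299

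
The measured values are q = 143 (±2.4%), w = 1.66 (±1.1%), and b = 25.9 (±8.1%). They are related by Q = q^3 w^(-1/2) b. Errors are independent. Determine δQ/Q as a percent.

10.9%

For a monomial Q ∝ q^3, w^(-1/2), b, fractional errors add in quadrature:
  (3·δq/q)² = (3×0.0240)² = 0.00518;  (−½·δw/w)² = (-0.5×0.0110)² = 3.03e-05;  (1·δb/b)² = (1×0.0810)² = 0.00656
δQ/Q = √(0.0118) = 0.109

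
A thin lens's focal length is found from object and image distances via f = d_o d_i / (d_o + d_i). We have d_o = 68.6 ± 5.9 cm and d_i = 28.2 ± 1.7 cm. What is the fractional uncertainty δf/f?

∂f/∂d_o = (d_i/(d_o+d_i))² = 0.0849;  ∂f/∂d_i = (d_o/(d_o+d_i))² = 0.502
δf = √((∂f/∂d_o · δd_o)² + (∂f/∂d_i · δd_i)²) = √(0.251 + 0.729) = 0.990 cm
f = 20.0 cm, so δf/f = 0.990/20.0 = 0.0495.

0.0495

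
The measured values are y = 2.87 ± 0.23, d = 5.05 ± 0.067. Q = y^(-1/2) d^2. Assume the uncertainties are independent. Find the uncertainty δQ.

0.723

Q is a product of powers, so relative uncertainties combine in quadrature:
  (−½·δy/y)² = (-0.5×0.0801)² = 0.00161;  (2·δd/d)² = (2×0.0133)² = 0.000704
δQ/Q = √(0.00231) = 0.0481
Q = 15.1, so δQ = 0.0481 × 15.1 = 0.723.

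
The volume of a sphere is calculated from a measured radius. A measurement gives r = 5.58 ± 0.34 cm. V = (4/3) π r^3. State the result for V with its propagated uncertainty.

728 ± 133 cm^3

V ∝ r^3, so δV/V = |3| · δr/r = 3 × 0.0609 = 0.183.
V = 728 cm^3, so δV = 0.183 × 728 = 133 cm^3.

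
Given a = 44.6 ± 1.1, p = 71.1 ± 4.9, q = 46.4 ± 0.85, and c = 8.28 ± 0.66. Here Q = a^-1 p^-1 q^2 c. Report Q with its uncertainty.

Q is a product of powers, so relative uncertainties combine in quadrature:
  (-1·δa/a)² = (-1×0.0247)² = 0.000608;  (-1·δp/p)² = (-1×0.0689)² = 0.00475;  (2·δq/q)² = (2×0.0183)² = 0.00134;  (1·δc/c)² = (1×0.0797)² = 0.00635
δQ/Q = √(0.0131) = 0.114
Q = 5.62, so δQ = 0.114 × 5.62 = 0.642.

5.62 ± 0.642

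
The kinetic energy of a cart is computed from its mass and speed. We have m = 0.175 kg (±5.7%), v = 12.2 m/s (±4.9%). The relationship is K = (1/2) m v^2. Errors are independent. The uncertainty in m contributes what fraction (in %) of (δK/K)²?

25.3%

(δK/K)² = (1·δm/m)² + (2·δv/v)²
  m term: (1×0.0570)² = 0.00325
  v term: (2×0.0490)² = 0.00960
Total = 0.0129. Share from m = 0.00325/0.0129 = 0.253.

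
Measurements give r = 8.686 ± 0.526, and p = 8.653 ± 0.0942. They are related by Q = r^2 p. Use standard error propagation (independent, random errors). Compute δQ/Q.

0.122

Relative error in a monomial: (δQ/Q)² = Σ (nᵢ · δxᵢ/xᵢ)².
  (2·δr/r)² = (2×0.0606)² = 0.0147;  (1·δp/p)² = (1×0.0109)² = 0.000119
δQ/Q = √(0.0148) = 0.122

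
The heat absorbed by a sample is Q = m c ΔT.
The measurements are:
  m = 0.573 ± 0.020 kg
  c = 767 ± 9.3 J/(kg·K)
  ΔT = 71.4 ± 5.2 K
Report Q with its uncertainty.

31400 ± 2560 J

Q is a product of powers, so relative uncertainties combine in quadrature:
  (1·δm/m)² = (1×0.0349)² = 0.00122;  (1·δc/c)² = (1×0.0121)² = 0.000147;  (1·δΔT/ΔT)² = (1×0.0728)² = 0.00530
δQ/Q = √(0.00667) = 0.0817
Q = 31400 J, so δQ = 0.0817 × 31400 = 2560 J.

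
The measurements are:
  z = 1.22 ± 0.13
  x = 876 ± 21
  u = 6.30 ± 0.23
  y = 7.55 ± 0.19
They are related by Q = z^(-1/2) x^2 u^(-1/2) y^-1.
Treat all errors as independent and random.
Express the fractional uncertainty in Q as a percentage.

7.81%

For a monomial Q ∝ z^(-1/2), x^2, u^(-1/2), y^-1, fractional errors add in quadrature:
  (−½·δz/z)² = (-0.5×0.107)² = 0.00284;  (2·δx/x)² = (2×0.0240)² = 0.00230;  (−½·δu/u)² = (-0.5×0.0365)² = 0.000333;  (-1·δy/y)² = (-1×0.0252)² = 0.000633
δQ/Q = √(0.00610) = 0.0781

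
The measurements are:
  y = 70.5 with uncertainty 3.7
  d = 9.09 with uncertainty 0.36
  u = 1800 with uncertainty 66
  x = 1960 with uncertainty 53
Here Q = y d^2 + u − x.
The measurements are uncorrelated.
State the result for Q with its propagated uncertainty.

5670 ± 560

Let p = y·d^2 = 5830. δp/p = √((1·δy/y)² + (2·δd/d)²) = √(0.00275 + 0.00627) = 0.0950, so δp = 554.
Q = p + u − x: δQ = √(δp² + δu² + δx²) = √(3.06e+05 + 4360 + 2810) = 560
Q = 5670.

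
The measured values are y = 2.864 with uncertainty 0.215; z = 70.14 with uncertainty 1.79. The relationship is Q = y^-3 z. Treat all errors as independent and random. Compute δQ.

Products/powers → add relative errors in quadrature, weighted by exponent:
  (-3·δy/y)² = (-3×0.0751)² = 0.0507;  (1·δz/z)² = (1×0.0255)² = 0.000651
δQ/Q = √(0.0514) = 0.227
Q = 2.986, so δQ = 0.227 × 2.986 = 0.677.

0.677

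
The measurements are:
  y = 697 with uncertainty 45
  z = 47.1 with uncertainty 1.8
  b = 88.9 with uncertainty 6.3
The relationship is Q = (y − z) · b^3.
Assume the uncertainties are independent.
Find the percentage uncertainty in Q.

Let u = y − z = 650. δu = √(δy² + δz²) = √(2020 + 3.24) = 45.0, so δu/u = 0.0693.
Q is then a monomial in u, b:
δQ/Q = √((δu/u)² + (3·δb/b)²) = √(0.00480 + 0.0452) = 0.224

22.4%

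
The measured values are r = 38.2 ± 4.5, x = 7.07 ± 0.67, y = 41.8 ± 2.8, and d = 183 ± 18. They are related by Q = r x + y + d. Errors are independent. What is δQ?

Let p = r·x = 270. δp/p = √((1·δr/r)² + (1·δx/x)²) = √(0.0139 + 0.00898) = 0.151, so δp = 40.8.
Q = p + y + d: δQ = √(δp² + δy² + δd²) = √(1670 + 7.84 + 324) = 44.7

44.7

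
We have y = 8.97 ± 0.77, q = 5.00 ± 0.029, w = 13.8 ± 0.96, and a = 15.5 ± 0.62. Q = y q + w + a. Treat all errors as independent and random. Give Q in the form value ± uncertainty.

Let p = y·q = 44.9. δp/p = √((1·δy/y)² + (1·δq/q)²) = √(0.00737 + 3.36e-05) = 0.0860, so δp = 3.86.
Q = p + w + a: δQ = √(δp² + δw² + δa²) = √(14.9 + 0.922 + 0.384) = 4.02
Q = 74.2.

74.2 ± 4.02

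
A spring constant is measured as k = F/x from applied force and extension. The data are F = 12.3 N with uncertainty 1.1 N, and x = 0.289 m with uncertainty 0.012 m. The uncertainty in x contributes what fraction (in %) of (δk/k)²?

17.7%

(δk/k)² = (1·δF/F)² + (-1·δx/x)²
  F term: (1×0.0894)² = 0.00800
  x term: (-1×0.0415)² = 0.00172
Total = 0.00972. Share from x = 0.00172/0.00972 = 0.177.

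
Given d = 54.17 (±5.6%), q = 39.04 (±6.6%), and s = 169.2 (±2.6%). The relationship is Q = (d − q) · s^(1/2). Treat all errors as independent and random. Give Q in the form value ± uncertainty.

196.8 ± 51.8

Let u = d − q = 15.13. δu = √(δd² + δq²) = √(9.20 + 6.64) = 3.98, so δu/u = 0.263.
Q is then a monomial in u, s:
δQ/Q = √((δu/u)² + (½·δs/s)²) = √(0.0692 + 0.000169) = 0.263
Q = 196.8, so δQ = 0.263 × 196.8 = 51.8.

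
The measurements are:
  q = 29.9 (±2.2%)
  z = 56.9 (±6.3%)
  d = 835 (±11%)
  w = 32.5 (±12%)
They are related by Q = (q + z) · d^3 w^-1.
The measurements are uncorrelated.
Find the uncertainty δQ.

5.5e+08

Let u = q + z = 86.8. δu = √(δq² + δz²) = √(0.433 + 12.9) = 3.64, so δu/u = 0.0420.
Q is then a monomial in u, d, w:
δQ/Q = √((δu/u)² + (3·δd/d)² + (-1·δw/w)²) = √(0.00176 + 0.109 + 0.0144) = 0.354
Q = 1.55e+09, so δQ = 0.354 × 1.55e+09 = 5.5e+08.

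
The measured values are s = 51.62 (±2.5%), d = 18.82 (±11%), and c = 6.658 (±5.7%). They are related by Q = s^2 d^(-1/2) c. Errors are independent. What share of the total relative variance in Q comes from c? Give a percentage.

37.0%

(δQ/Q)² = (2·δs/s)² + (−½·δd/d)² + (1·δc/c)²
  s term: (2×0.0250)² = 0.00250
  d term: (-0.5×0.110)² = 0.00303
  c term: (1×0.0570)² = 0.00325
Total = 0.00877. Share from c = 0.00325/0.00877 = 0.370.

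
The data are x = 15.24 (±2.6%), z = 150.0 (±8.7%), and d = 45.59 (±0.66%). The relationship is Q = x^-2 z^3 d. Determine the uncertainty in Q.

Q is a product of powers, so relative uncertainties combine in quadrature:
  (-2·δx/x)² = (-2×0.0260)² = 0.00270;  (3·δz/z)² = (3×0.0870)² = 0.0681;  (1·δd/d)² = (1×0.00660)² = 4.36e-05
δQ/Q = √(0.0709) = 0.266
Q = 662500, so δQ = 0.266 × 662500 = 1.76e+05.

1.76e+05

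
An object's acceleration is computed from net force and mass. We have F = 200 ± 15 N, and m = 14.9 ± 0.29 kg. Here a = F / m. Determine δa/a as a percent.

7.75%

For a monomial a ∝ F, m^-1, fractional errors add in quadrature:
  (1·δF/F)² = (1×0.0750)² = 0.00562;  (-1·δm/m)² = (-1×0.0195)² = 0.000379
δa/a = √(0.00600) = 0.0775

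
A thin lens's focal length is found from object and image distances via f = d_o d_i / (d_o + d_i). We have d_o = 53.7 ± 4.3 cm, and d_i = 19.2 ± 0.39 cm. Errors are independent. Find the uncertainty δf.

0.366 cm

∂f/∂d_o = (d_i/(d_o+d_i))² = 0.0694;  ∂f/∂d_i = (d_o/(d_o+d_i))² = 0.543
δf = √((∂f/∂d_o · δd_o)² + (∂f/∂d_i · δd_i)²) = √(0.0890 + 0.0448) = 0.366 cm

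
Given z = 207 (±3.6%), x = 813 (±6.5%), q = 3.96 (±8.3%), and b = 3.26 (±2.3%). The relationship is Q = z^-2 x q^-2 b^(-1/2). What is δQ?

0.000129

Since Q is a product/quotient, work with relative uncertainties:
  (-2·δz/z)² = (-2×0.0360)² = 0.00518;  (1·δx/x)² = (1×0.0650)² = 0.00423;  (-2·δq/q)² = (-2×0.0830)² = 0.0276;  (−½·δb/b)² = (-0.5×0.0230)² = 0.000132
δQ/Q = √(0.0371) = 0.193
Q = 0.000670, so δQ = 0.193 × 0.000670 = 0.000129.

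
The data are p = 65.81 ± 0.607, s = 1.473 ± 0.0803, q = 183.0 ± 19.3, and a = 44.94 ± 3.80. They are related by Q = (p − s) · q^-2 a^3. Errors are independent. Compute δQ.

57.5

Let u = p − s = 64.34. δu = √(δp² + δs²) = √(0.368 + 0.00645) = 0.612, so δu/u = 0.00952.
Q is then a monomial in u, q, a:
δQ/Q = √((δu/u)² + (-2·δq/q)² + (3·δa/a)²) = √(9.06e-05 + 0.0445 + 0.0643) = 0.330
Q = 174.4, so δQ = 0.330 × 174.4 = 57.5.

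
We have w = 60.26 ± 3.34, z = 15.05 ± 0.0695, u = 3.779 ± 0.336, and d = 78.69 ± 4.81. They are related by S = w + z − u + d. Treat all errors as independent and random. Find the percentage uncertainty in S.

Absolute uncertainties add in quadrature for a linear combination:
  (δw)² = 11.2;  (δz)² = 0.00483;  (δu)² = 0.113;  (δd)² = 23.1
δS = √(34.4) = 5.87
S = 150.2, so δS/S = 5.87/150.2 = 0.0390.

3.90%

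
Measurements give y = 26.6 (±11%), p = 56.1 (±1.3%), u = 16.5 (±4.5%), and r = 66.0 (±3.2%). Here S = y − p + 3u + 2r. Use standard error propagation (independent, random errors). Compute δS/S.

Absolute uncertainties add in quadrature for a linear combination:
  (δy)² = 8.56;  (δp)² = 0.532;  (3·δu)² = 4.96;  (2·δr)² = 17.8
δS = √(31.9) = 5.65
S = 152, so δS/S = 5.65/152 = 0.0372.

0.0372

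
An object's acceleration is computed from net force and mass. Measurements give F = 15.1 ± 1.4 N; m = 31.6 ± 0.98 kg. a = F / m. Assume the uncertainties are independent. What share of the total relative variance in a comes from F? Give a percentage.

(δa/a)² = (1·δF/F)² + (-1·δm/m)²
  F term: (1×0.0927)² = 0.00860
  m term: (-1×0.0310)² = 0.000962
Total = 0.00956. Share from F = 0.00860/0.00956 = 0.899.

89.9%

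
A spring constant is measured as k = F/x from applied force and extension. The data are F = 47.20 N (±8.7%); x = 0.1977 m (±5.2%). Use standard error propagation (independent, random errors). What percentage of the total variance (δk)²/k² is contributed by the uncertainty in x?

26.3%

(δk/k)² = (1·δF/F)² + (-1·δx/x)²
  F term: (1×0.0870)² = 0.00757
  x term: (-1×0.0520)² = 0.00270
Total = 0.0103. Share from x = 0.00270/0.0103 = 0.263.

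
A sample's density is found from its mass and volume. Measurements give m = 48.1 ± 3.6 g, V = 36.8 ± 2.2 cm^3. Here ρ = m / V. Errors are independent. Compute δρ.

Products/powers → add relative errors in quadrature, weighted by exponent:
  (1·δm/m)² = (1×0.0748)² = 0.00560;  (-1·δV/V)² = (-1×0.0598)² = 0.00357
δρ/ρ = √(0.00918) = 0.0958
ρ = 1.31 g/cm^3, so δρ = 0.0958 × 1.31 = 0.125 g/cm^3.

0.125 g/cm^3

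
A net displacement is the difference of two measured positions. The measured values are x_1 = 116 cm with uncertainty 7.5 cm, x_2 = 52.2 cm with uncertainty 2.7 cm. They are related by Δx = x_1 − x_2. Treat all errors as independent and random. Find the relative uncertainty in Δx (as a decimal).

0.125

Sums and differences: (δΔx)² = Σ (cᵢ δxᵢ)².
  (δx_1)² = 56.2;  (δx_2)² = 7.29
δΔx = √(63.5) = 7.97 cm
Δx = 63.8 cm, so δΔx/Δx = 7.97/63.8 = 0.125.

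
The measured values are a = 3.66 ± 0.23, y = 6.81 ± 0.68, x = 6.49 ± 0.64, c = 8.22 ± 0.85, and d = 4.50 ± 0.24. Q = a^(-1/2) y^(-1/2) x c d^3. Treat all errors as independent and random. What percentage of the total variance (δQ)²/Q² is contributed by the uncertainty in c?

(δQ/Q)² = (−½·δa/a)² + (−½·δy/y)² + (1·δx/x)² + (1·δc/c)² + (3·δd/d)²
  a term: (-0.5×0.0628)² = 0.000987
  y term: (-0.5×0.0999)² = 0.00249
  x term: (1×0.0986)² = 0.00972
  c term: (1×0.103)² = 0.0107
  d term: (3×0.0533)² = 0.0256
Total = 0.0495. Share from c = 0.0107/0.0495 = 0.216.

21.6%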